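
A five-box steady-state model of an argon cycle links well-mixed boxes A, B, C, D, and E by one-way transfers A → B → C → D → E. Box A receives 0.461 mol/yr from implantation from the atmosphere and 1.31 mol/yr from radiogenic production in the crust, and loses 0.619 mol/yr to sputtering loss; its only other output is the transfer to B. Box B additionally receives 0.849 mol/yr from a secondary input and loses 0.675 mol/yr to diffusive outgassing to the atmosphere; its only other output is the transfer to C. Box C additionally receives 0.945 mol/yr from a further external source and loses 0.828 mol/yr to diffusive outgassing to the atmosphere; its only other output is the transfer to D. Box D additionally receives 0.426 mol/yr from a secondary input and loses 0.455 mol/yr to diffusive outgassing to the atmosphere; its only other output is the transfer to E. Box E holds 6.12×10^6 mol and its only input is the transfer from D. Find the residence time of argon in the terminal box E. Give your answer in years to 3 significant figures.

Box A: F(A→B) = (0.461 + 1.31) − 0.619 = 1.1520 mol/yr.
Box B: F(B→C) = (1.1520 + 0.849) − 0.675 = 1.3260 mol/yr.
Box C: F(C→D) = (1.3260 + 0.945) − 0.828 = 1.4430 mol/yr.
Box D: F(D→E) = (1.4430 + 0.426) − 0.455 = 1.4140 mol/yr.
Box E throughput = its input = 1.4140 mol/yr; τ = 6.12×10^6 / 1.4140 = 4.328×10^6 yr.

4.33×10^6 yr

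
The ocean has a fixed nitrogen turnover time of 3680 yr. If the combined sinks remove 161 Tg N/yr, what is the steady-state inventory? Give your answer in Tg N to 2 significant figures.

590000 Tg N

τ = M/F ⇒ M = τ × F = 3680 × 161 = 592500 Tg N.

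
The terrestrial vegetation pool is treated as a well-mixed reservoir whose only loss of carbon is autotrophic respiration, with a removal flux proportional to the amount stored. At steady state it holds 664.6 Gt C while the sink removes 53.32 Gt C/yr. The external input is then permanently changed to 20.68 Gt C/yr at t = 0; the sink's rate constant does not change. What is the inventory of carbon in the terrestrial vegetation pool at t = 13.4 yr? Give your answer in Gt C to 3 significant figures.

τ = M₀/F₀ = 664.6/53.32 = 12.46 yr; rate constant k = 1/τ.
New steady state M_∞ = F₁/k = F₁·τ = 20.68 × 12.46 = 257.76 Gt C.
M(t) = M_∞ + (M₀ − M_∞)·e^(−t/τ); t/τ = 13.4/12.46 = 1.075, so e^(−t/τ) = 0.3413.
M(t) = 257.76 + 406.8 × 0.3413 = 396.61 Gt C.

397 Gt C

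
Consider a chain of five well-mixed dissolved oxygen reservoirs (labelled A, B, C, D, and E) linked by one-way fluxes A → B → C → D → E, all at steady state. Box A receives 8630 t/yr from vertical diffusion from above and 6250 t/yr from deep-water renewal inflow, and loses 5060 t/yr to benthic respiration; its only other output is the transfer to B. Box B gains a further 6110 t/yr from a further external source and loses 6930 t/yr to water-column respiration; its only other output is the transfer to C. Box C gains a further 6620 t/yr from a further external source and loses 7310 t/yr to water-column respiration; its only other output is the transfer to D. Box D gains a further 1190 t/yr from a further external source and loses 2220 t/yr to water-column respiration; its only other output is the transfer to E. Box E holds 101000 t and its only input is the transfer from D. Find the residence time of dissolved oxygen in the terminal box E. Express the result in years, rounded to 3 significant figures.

Box A: F(A→B) = (8630 + 6250) − 5060 = 9820.0 t/yr.
Box B: F(B→C) = (9820.0 + 6110) − 6930 = 9000.0 t/yr.
Box C: F(C→D) = (9000.0 + 6620) − 7310 = 8310.0 t/yr.
Box D: F(D→E) = (8310.0 + 1190) − 2220 = 7280.0 t/yr.
Box E throughput = its input = 7280.0 t/yr; τ = 101000 / 7280.0 = 13.87 yr.

13.9 yr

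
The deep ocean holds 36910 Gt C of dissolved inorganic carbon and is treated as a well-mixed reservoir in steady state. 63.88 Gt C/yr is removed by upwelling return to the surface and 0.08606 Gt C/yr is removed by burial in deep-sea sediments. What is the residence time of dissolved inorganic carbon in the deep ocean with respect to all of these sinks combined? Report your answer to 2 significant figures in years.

580 yr

Total removal flux = 63.88 + 0.08606 = 63.966 Gt C/yr.
τ = M / ΣF_out = 36910 / 63.966 = 577.0 yr.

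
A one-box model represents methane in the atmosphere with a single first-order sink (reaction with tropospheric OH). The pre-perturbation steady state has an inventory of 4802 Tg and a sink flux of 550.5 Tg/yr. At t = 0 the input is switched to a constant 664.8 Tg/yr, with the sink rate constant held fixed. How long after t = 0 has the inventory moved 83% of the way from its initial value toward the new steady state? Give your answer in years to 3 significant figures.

τ = M₀/F₀ = 4802/550.5 = 8.723 yr.
The remaining gap fraction is e^(−t/τ); 83% covered ⇒ e^(−t/τ) = 0.170.
t = −τ ln(0.170) = 8.723 × 1.772 = 15.46 yr.

15.5 yr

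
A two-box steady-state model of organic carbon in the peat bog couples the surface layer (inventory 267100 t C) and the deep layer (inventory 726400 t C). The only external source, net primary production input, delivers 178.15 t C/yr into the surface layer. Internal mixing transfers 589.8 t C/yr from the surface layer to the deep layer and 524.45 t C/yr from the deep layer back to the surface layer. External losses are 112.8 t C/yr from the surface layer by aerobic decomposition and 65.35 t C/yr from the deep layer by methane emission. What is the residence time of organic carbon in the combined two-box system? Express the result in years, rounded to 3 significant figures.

5580 yr

For the system as a whole, the A↔B exchange is internal and contributes nothing to the throughput; only the external sinks remove mass.
M_total = 267100 + 726400 = 993500 t C.
ΣF_external_out = 112.8 + 65.35 = 178.15 t C/yr.
τ = M_total / ΣF_ext = 993500 / 178.15 = 5577 yr.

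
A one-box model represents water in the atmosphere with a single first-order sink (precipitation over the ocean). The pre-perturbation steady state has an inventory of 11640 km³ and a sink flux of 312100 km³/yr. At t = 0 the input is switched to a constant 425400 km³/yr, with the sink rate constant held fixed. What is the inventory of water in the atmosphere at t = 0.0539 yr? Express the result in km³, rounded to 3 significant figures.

14900 km³

τ = M₀/F₀ = 11640/312100 = 0.03730 yr; rate constant k = 1/τ.
New steady state M_∞ = F₁/k = F₁·τ = 425400 × 0.03730 = 15866 km³.
M(t) = M_∞ + (M₀ − M_∞)·e^(−t/τ); t/τ = 0.0539/0.03730 = 1.445, so e^(−t/τ) = 0.2357.
M(t) = 15866 − 4226 × 0.2357 = 14870 km³.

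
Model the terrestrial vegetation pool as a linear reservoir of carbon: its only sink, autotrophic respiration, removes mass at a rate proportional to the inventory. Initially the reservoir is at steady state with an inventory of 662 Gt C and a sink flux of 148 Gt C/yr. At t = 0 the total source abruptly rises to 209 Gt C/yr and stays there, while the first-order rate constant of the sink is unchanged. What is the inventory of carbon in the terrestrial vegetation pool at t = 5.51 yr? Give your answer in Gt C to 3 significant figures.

855 Gt C

The sink rate constant is k = F₀/M₀ = 148/662 = 0.2236 yr⁻¹.
Solving dM/dt = F₁ − kM with M(0) = M₀ gives M(t) = F₁/k + (M₀ − F₁/k)·e^(−kt).
F₁/k = 209/0.2236 = 934.85 Gt C; kt = 0.2236 × 5.51 = 1.232, e^(−kt) = 0.2918.
M(5.51) = 934.85 + (662 − 934.85) × 0.2918 = 934.85 − 79.61 = 855.25 Gt C.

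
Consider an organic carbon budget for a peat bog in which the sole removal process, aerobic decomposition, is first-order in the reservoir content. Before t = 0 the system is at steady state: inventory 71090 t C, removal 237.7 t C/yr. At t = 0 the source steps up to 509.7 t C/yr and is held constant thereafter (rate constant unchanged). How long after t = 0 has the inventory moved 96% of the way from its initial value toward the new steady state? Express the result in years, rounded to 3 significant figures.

τ = M₀/F₀ = 71090/237.7 = 299.1 yr.
The remaining gap fraction is e^(−t/τ); 96% covered ⇒ e^(−t/τ) = 0.0400.
t = −τ ln(0.0400) = 299.1 × 3.219 = 962.7 yr.

963 yr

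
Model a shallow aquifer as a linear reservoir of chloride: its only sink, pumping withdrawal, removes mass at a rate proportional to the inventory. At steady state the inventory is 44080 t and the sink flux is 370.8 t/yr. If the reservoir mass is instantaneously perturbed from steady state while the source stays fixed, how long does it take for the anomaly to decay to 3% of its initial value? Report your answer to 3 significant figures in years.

417 yr

For a linear reservoir the anomaly decays as exp(−t/τ) with τ = M/F = 44080/370.8 = 118.9 yr.
exp(−t/τ) = 0.03 ⇒ t = −τ ln(0.03) = 118.9 × 3.507 = 416.9 yr.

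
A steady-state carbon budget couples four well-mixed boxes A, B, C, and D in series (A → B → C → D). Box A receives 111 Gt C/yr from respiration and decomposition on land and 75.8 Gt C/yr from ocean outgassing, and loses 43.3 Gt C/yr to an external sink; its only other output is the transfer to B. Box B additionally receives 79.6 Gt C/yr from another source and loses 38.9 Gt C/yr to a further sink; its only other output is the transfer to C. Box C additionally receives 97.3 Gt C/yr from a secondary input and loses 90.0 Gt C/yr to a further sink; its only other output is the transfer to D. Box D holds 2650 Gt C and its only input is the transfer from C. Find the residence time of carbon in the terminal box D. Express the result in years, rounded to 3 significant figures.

13.8 yr

Box A: F(A→B) = (111 + 75.8) − 43.3 = 143.50 Gt C/yr.
Box B: F(B→C) = (143.50 + 79.6) − 38.9 = 184.20 Gt C/yr.
Box C: F(C→D) = (184.20 + 97.3) − 90.0 = 191.50 Gt C/yr.
Box D throughput = its input = 191.50 Gt C/yr; τ = 2650 / 191.50 = 13.84 yr.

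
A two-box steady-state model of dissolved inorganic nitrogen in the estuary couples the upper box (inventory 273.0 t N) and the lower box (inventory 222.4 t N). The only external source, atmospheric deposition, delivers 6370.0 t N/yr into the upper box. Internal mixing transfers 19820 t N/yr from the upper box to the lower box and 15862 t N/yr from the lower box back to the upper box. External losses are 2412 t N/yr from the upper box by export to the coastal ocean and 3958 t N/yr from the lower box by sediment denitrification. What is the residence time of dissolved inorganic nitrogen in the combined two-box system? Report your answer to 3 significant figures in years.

For the system as a whole, the A↔B exchange is internal and contributes nothing to the throughput; only the external sinks remove mass.
M_total = 273.0 + 222.4 = 495.40 t N.
ΣF_external_out = 2412 + 3958 = 6370.0 t N/yr.
τ = M_total / ΣF_ext = 495.40 / 6370.0 = 0.07777 yr.

0.0778 yr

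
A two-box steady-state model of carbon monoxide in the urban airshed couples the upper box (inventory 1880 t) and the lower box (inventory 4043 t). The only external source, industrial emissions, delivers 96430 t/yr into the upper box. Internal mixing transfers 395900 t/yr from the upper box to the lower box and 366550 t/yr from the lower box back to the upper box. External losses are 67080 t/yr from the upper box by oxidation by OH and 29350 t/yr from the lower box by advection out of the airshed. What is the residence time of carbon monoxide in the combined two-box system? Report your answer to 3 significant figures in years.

0.0614 yr

Residence time in the combined system uses the total inventory and the total *external* removal — internal exchanges between the two boxes cancel.
M_total = 1880 + 4043 = 5923.0 t.
ΣF_external_out = 67080 + 29350 = 96430 t/yr.
τ = M_total / ΣF_ext = 5923.0 / 96430 = 0.06142 yr.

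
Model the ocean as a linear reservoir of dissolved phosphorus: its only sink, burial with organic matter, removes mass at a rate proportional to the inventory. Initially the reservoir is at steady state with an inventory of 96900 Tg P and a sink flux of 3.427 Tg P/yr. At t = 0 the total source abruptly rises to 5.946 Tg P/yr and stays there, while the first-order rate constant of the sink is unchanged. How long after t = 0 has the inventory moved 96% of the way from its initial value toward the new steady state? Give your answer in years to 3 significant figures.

τ = M₀/F₀ = 96900/3.427 = 28280 yr.
The remaining gap fraction is e^(−t/τ); 96% covered ⇒ e^(−t/τ) = 0.0400.
t = −τ ln(0.0400) = 28280 × 3.219 = 91020 yr.

91000 yr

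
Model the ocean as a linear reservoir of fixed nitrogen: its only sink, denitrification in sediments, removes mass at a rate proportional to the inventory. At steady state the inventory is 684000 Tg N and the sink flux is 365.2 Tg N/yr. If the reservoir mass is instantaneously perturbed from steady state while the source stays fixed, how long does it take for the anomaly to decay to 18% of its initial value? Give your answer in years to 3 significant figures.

For a linear reservoir the anomaly decays as exp(−t/τ) with τ = M/F = 684000/365.2 = 1873 yr.
exp(−t/τ) = 0.18 ⇒ t = −τ ln(0.18) = 1873 × 1.715 = 3212 yr.

3210 yr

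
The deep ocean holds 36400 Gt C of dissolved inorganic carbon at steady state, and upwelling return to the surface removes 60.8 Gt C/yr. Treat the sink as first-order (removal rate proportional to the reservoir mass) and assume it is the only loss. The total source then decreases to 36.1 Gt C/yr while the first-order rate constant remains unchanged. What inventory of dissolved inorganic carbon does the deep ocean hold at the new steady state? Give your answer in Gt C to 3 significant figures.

21600 Gt C

Rate constant k = F/M = 60.8 / 36400 = 0.001670 yr⁻¹.
At the new steady state, source = k·M_new ⇒ M_new = 36.1 / 0.001670 = 21610 Gt C.
(Equivalently M_new = M × F_new/F_old = 36400 × 36.1/60.8.)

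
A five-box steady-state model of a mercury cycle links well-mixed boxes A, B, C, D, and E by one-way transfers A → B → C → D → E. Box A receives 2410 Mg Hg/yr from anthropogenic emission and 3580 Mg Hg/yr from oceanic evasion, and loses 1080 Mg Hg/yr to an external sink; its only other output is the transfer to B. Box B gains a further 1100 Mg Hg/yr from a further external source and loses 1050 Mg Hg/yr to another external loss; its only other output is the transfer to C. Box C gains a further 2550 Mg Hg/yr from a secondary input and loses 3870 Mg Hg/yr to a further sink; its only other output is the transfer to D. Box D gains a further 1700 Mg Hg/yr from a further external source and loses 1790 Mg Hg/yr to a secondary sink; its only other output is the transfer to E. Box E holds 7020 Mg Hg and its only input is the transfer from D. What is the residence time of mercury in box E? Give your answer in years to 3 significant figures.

1.98 yr

Box A: F(A→B) = (2410 + 3580) − 1080 = 4910.0 Mg Hg/yr.
Box B: F(B→C) = (4910.0 + 1100) − 1050 = 4960.0 Mg Hg/yr.
Box C: F(C→D) = (4960.0 + 2550) − 3870 = 3640.0 Mg Hg/yr.
Box D: F(D→E) = (3640.0 + 1700) − 1790 = 3550.0 Mg Hg/yr.
Box E throughput = its input = 3550.0 Mg Hg/yr; τ = 7020 / 3550.0 = 1.977 yr.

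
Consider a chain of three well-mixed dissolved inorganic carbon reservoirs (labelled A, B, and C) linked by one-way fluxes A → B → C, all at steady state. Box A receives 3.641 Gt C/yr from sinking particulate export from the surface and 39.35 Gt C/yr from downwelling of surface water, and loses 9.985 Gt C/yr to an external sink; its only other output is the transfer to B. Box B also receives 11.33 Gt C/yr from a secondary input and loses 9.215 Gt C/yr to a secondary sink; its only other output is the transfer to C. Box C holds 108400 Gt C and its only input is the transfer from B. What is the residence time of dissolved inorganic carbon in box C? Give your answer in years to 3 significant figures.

3090 yr

Box A: F(A→B) = (3.641 + 39.35) − 9.985 = 33.006 Gt C/yr.
Box B: F(B→C) = (33.006 + 11.33) − 9.215 = 35.121 Gt C/yr.
Box C throughput = its input = 35.121 Gt C/yr; τ = 108400 / 35.121 = 3086 yr.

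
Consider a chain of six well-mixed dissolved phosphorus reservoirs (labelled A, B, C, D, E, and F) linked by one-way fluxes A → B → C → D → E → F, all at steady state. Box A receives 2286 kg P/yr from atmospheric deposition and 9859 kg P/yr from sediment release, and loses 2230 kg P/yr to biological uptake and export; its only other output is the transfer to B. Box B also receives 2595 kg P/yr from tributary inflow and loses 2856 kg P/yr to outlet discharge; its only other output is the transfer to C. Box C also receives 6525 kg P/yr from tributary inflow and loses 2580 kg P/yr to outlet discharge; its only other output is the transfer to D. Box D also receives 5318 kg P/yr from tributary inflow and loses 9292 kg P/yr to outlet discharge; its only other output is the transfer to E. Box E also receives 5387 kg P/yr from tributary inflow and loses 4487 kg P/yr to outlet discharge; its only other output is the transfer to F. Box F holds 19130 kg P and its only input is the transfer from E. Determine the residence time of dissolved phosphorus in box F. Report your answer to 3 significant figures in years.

Box A: F(A→B) = (2286 + 9859) − 2230 = 9915.0 kg P/yr.
Box B: F(B→C) = (9915.0 + 2595) − 2856 = 9654.0 kg P/yr.
Box C: F(C→D) = (9654.0 + 6525) − 2580 = 13599 kg P/yr.
Box D: F(D→E) = (13599 + 5318) − 9292 = 9625.0 kg P/yr.
Box E: F(E→F) = (9625.0 + 5387) − 4487 = 10525 kg P/yr.
Box F throughput = its input = 10525 kg P/yr; τ = 19130 / 10525 = 1.818 yr.

1.82 yr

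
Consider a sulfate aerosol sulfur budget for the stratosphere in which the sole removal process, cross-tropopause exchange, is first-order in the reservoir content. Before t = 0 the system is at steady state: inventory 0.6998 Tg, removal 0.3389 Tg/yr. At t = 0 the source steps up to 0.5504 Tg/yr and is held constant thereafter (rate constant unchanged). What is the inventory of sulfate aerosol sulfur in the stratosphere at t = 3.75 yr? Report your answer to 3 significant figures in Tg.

Residence time τ = M₀/F₀ = 2.065 yr. The eventual steady state is M_∞ = M₀·(F₁/F₀) = 0.6998 × 0.5504/0.3389 = 1.1365 Tg.
The anomaly ΔM(t) = M(t) − M_∞ decays as ΔM₀·e^(−t/τ) with ΔM₀ = 0.6998 − 1.1365 = −0.4367 Tg.
At t = 3.75 yr, e^(−t/τ) = e^(−1.816) = 0.1627, so ΔM = −0.07104 Tg and M = 1.1365 − 0.07104 = 1.0655 Tg.

1.07 Tg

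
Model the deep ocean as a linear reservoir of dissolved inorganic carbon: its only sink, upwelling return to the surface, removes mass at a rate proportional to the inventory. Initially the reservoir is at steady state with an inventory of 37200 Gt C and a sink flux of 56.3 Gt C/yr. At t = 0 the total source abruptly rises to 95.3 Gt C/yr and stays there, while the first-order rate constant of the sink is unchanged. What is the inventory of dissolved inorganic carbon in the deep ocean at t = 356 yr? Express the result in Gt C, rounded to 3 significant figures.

The sink rate constant is k = F₀/M₀ = 56.3/37200 = 0.001513 yr⁻¹.
Solving dM/dt = F₁ − kM with M(0) = M₀ gives M(t) = F₁/k + (M₀ − F₁/k)·e^(−kt).
F₁/k = 95.3/0.001513 = 62969 Gt C; kt = 0.001513 × 356 = 0.5388, e^(−kt) = 0.5835.
M(356) = 62969 + (37200 − 62969) × 0.5835 = 62969 − 15040 = 47934 Gt C.

47900 Gt C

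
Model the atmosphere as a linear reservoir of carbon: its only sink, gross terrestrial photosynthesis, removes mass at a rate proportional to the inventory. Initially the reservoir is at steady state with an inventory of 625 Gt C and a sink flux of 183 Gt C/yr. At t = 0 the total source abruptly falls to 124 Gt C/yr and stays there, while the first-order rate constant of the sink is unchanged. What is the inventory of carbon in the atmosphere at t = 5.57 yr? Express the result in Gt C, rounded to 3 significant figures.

463 Gt C

Residence time τ = M₀/F₀ = 3.415 yr. The eventual steady state is M_∞ = M₀·(F₁/F₀) = 625 × 124/183 = 423.50 Gt C.
The anomaly ΔM(t) = M(t) − M_∞ decays as ΔM₀·e^(−t/τ) with ΔM₀ = 625 − 423.50 = 201.5 Gt C.
At t = 5.57 yr, e^(−t/τ) = e^(−1.631) = 0.1958, so ΔM = 39.44 Gt C and M = 423.50 + 39.44 = 462.94 Gt C.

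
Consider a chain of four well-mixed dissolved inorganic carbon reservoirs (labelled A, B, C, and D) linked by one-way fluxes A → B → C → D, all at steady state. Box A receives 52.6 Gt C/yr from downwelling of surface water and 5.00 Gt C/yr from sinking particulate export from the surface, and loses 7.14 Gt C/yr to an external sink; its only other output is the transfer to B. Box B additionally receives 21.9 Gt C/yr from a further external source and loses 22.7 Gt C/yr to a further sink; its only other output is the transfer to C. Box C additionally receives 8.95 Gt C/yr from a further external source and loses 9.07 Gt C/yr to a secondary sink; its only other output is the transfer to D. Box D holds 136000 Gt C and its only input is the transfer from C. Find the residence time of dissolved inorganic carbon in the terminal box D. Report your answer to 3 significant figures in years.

Box A: F(A→B) = (52.6 + 5.00) − 7.14 = 50.460 Gt C/yr.
Box B: F(B→C) = (50.460 + 21.9) − 22.7 = 49.660 Gt C/yr.
Box C: F(C→D) = (49.660 + 8.95) − 9.07 = 49.540 Gt C/yr.
Box D throughput = its input = 49.540 Gt C/yr; τ = 136000 / 49.540 = 2745 yr.

2750 yr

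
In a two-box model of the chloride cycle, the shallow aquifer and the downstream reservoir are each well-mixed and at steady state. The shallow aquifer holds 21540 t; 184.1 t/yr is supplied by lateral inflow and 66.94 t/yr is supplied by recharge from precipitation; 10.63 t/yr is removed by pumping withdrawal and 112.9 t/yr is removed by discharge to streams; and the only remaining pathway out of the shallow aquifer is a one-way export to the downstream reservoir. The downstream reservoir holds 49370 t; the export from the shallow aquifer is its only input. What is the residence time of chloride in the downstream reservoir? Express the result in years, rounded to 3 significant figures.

387 yr

Balance the shallow aquifer: ΣF_in = 184.1 + 66.94 = 251.04 t/yr.
Export to the downstream reservoir = ΣF_in − (10.63 + 112.9) = 127.51 t/yr.
At steady state the output of the downstream reservoir equals its input, 127.51 t/yr.
τ = M / F = 49370 / 127.51 = 387.2 yr.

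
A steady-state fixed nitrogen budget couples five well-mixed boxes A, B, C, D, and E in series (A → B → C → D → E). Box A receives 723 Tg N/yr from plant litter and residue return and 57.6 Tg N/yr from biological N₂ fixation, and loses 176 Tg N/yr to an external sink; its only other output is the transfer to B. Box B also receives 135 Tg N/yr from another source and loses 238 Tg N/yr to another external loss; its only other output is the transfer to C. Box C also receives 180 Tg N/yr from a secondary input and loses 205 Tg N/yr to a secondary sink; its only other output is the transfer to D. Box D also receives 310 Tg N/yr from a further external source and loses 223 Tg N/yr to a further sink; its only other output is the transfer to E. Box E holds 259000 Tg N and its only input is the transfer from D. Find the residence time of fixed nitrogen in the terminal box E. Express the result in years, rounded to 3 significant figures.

Box A: F(A→B) = (723 + 57.6) − 176 = 604.60 Tg N/yr.
Box B: F(B→C) = (604.60 + 135) − 238 = 501.60 Tg N/yr.
Box C: F(C→D) = (501.60 + 180) − 205 = 476.60 Tg N/yr.
Box D: F(D→E) = (476.60 + 310) − 223 = 563.60 Tg N/yr.
Box E throughput = its input = 563.60 Tg N/yr; τ = 259000 / 563.60 = 459.5 yr.

460 yr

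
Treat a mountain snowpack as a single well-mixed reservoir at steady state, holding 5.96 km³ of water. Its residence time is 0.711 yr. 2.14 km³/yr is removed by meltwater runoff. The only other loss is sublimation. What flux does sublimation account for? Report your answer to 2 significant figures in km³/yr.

6.2 km³/yr

Total removal F = M/τ = 5.96 / 0.711 = 8.383 km³/yr.
Sublimation = F − (2.14) = 8.383 − 2.140 = 6.243 km³/yr.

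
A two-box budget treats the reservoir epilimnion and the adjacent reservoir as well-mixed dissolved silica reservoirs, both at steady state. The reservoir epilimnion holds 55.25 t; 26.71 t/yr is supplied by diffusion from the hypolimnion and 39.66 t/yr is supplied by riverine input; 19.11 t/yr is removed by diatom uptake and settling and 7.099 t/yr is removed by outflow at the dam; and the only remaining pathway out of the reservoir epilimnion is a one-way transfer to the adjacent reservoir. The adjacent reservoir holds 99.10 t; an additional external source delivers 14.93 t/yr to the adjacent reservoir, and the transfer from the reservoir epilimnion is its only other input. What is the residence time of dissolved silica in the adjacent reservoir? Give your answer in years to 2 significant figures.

Balance the reservoir epilimnion: ΣF_in = 26.71 + 39.66 = 66.370 t/yr.
Transfer to the adjacent reservoir = ΣF_in − (19.11 + 7.099) = 40.161 t/yr.
Total input to the adjacent reservoir = 40.161 + 14.93 = 55.091 t/yr; at steady state this equals its total output.
τ = M / F = 99.10 / 55.091 = 1.799 yr.

1.8 yr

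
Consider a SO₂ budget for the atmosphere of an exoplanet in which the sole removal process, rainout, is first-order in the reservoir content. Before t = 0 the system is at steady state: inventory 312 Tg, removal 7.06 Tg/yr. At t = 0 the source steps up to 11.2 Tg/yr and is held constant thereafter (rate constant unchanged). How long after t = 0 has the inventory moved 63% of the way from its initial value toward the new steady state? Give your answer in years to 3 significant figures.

τ = M₀/F₀ = 312/7.06 = 44.19 yr.
The remaining gap fraction is e^(−t/τ); 63% covered ⇒ e^(−t/τ) = 0.370.
t = −τ ln(0.370) = 44.19 × 0.9943 = 43.94 yr.

43.9 yr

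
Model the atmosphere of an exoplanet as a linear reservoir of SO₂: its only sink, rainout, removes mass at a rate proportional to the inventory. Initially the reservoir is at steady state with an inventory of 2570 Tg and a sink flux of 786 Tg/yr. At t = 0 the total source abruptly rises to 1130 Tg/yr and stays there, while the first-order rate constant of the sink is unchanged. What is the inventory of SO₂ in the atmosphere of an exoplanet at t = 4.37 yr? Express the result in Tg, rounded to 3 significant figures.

Residence time τ = M₀/F₀ = 3.270 yr. The eventual steady state is M_∞ = M₀·(F₁/F₀) = 2570 × 1130/786 = 3694.8 Tg.
The anomaly ΔM(t) = M(t) − M_∞ decays as ΔM₀·e^(−t/τ) with ΔM₀ = 2570 − 3694.8 = −1125 Tg.
At t = 4.37 yr, e^(−t/τ) = e^(−1.337) = 0.2628, so ΔM = −295.6 Tg and M = 3694.8 − 295.6 = 3399.2 Tg.

3400 Tg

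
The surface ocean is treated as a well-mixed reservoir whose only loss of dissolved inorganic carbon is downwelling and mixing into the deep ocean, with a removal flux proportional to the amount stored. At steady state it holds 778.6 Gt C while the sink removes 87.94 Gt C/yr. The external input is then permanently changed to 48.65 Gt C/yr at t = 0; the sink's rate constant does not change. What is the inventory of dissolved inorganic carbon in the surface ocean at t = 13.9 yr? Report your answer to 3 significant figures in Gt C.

503 Gt C

Residence time τ = M₀/F₀ = 8.854 yr. The eventual steady state is M_∞ = M₀·(F₁/F₀) = 778.6 × 48.65/87.94 = 430.74 Gt C.
The anomaly ΔM(t) = M(t) − M_∞ decays as ΔM₀·e^(−t/τ) with ΔM₀ = 778.6 − 430.74 = 347.9 Gt C.
At t = 13.9 yr, e^(−t/τ) = e^(−1.570) = 0.2081, so ΔM = 72.37 Gt C and M = 430.74 + 72.37 = 503.11 Gt C.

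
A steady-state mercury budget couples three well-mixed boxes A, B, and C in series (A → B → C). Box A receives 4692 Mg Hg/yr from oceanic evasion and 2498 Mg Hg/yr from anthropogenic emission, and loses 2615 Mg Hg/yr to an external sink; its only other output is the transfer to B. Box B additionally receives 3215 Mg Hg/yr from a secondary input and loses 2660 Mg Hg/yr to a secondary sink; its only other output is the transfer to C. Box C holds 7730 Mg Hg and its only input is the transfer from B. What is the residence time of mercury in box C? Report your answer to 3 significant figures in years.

1.51 yr

Box A: F(A→B) = (4692 + 2498) − 2615 = 4575.0 Mg Hg/yr.
Box B: F(B→C) = (4575.0 + 3215) − 2660 = 5130.0 Mg Hg/yr.
Box C throughput = its input = 5130.0 Mg Hg/yr; τ = 7730 / 5130.0 = 1.507 yr.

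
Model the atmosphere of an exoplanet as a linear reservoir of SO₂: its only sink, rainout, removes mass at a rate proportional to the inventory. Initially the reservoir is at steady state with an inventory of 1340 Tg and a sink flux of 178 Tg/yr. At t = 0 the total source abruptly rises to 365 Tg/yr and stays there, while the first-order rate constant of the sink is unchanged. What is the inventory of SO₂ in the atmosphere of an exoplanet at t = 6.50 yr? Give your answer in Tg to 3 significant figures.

Residence time τ = M₀/F₀ = 7.528 yr. The eventual steady state is M_∞ = M₀·(F₁/F₀) = 1340 × 365/178 = 2747.8 Tg.
The anomaly ΔM(t) = M(t) − M_∞ decays as ΔM₀·e^(−t/τ) with ΔM₀ = 1340 − 2747.8 = −1408 Tg.
At t = 6.50 yr, e^(−t/τ) = e^(−0.8634) = 0.4217, so ΔM = −593.7 Tg and M = 2747.8 − 593.7 = 2154.1 Tg.

2150 Tg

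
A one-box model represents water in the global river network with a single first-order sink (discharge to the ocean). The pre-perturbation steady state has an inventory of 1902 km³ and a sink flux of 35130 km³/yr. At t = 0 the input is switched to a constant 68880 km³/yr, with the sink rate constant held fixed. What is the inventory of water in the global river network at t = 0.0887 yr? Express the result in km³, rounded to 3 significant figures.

The sink rate constant is k = F₀/M₀ = 35130/1902 = 18.47 yr⁻¹.
Solving dM/dt = F₁ − kM with M(0) = M₀ gives M(t) = F₁/k + (M₀ − F₁/k)·e^(−kt).
F₁/k = 68880/18.47 = 3729.3 km³; kt = 18.47 × 0.0887 = 1.638, e^(−kt) = 0.1943.
M(0.0887) = 3729.3 + (1902 − 3729.3) × 0.1943 = 3729.3 − 355.1 = 3374.2 km³.

3370 km³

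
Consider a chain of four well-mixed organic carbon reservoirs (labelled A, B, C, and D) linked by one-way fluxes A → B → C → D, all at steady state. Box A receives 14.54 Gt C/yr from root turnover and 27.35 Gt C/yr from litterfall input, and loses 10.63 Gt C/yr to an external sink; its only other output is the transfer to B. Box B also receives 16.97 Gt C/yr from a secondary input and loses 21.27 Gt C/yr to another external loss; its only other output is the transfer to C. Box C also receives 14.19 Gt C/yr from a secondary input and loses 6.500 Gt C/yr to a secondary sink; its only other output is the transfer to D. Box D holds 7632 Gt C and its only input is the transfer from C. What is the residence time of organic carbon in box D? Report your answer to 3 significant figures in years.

220 yr

Box A: F(A→B) = (14.54 + 27.35) − 10.63 = 31.260 Gt C/yr.
Box B: F(B→C) = (31.260 + 16.97) − 21.27 = 26.960 Gt C/yr.
Box C: F(C→D) = (26.960 + 14.19) − 6.500 = 34.650 Gt C/yr.
Box D throughput = its input = 34.650 Gt C/yr; τ = 7632 / 34.650 = 220.3 yr.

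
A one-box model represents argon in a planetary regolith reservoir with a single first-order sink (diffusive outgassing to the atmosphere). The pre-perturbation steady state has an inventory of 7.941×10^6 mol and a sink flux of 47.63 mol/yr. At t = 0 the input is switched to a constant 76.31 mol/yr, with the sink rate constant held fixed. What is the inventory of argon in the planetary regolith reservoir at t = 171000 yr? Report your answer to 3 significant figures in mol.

1.10×10^7 mol

Residence time τ = M₀/F₀ = 166700 yr. The eventual steady state is M_∞ = M₀·(F₁/F₀) = 7.941×10^6 × 76.31/47.63 = 1.2723×10^7 mol.
The anomaly ΔM(t) = M(t) − M_∞ decays as ΔM₀·e^(−t/τ) with ΔM₀ = 7.941×10^6 − 1.2723×10^7 = −4.782×10^6 mol.
At t = 171000 yr, e^(−t/τ) = e^(−1.026) = 0.3586, so ΔM = −1.714×10^6 mol and M = 1.2723×10^7 − 1.714×10^6 = 1.1008×10^7 mol.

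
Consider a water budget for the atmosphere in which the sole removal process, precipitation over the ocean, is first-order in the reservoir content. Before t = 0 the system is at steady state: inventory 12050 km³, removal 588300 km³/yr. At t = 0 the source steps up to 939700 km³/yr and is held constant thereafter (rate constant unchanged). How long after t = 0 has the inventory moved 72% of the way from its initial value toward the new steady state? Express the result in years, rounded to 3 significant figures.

0.0261 yr

τ = M₀/F₀ = 12050/588300 = 0.02048 yr.
The remaining gap fraction is e^(−t/τ); 72% covered ⇒ e^(−t/τ) = 0.280.
t = −τ ln(0.280) = 0.02048 × 1.273 = 0.02607 yr.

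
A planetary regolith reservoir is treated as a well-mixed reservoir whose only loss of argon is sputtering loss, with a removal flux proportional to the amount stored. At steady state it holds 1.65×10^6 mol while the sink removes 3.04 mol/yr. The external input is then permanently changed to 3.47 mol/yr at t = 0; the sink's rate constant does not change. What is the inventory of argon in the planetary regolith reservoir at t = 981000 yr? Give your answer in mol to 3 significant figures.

Residence time τ = M₀/F₀ = 542800 yr. The eventual steady state is M_∞ = M₀·(F₁/F₀) = 1.65×10^6 × 3.47/3.04 = 1.8834×10^6 mol.
The anomaly ΔM(t) = M(t) − M_∞ decays as ΔM₀·e^(−t/τ) with ΔM₀ = 1.65×10^6 − 1.8834×10^6 = −233400 mol.
At t = 981000 yr, e^(−t/τ) = e^(−1.807) = 0.1641, so ΔM = −38290 mol and M = 1.8834×10^6 − 38290 = 1.8451×10^6 mol.

1.85×10^6 mol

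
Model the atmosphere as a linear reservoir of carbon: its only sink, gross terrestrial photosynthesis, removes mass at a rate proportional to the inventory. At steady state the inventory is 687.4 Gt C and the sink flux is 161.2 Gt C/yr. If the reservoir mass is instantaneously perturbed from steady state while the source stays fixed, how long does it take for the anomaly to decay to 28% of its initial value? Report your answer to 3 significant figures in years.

For a linear reservoir the anomaly decays as exp(−t/τ) with τ = M/F = 687.4/161.2 = 4.264 yr.
exp(−t/τ) = 0.28 ⇒ t = −τ ln(0.28) = 4.264 × 1.273 = 5.428 yr.

5.43 yr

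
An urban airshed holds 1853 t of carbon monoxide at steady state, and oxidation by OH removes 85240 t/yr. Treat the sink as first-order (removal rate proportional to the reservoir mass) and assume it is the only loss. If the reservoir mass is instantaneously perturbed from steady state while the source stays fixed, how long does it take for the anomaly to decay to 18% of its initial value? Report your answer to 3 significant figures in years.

0.0373 yr

For a linear reservoir the anomaly decays as exp(−t/τ) with τ = M/F = 1853/85240 = 0.02174 yr.
exp(−t/τ) = 0.18 ⇒ t = −τ ln(0.18) = 0.02174 × 1.715 = 0.03728 yr.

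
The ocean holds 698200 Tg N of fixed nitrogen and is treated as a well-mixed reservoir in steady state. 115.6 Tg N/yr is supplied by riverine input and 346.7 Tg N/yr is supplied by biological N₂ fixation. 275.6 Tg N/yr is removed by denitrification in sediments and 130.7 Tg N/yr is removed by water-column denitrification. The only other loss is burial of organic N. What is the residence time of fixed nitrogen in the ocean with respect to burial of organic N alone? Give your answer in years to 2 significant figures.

12000 yr

At steady state ΣF_in = ΣF_out.
ΣF_in = 115.6 + 346.7 = 462.30 Tg N/yr.
Burial of organic N flux = ΣF_in − (275.6 + 130.7) = 462.30 − 406.3 = 56.00 Tg N/yr.
τ = M / F = 698200 / 56.00 = 12470 yr.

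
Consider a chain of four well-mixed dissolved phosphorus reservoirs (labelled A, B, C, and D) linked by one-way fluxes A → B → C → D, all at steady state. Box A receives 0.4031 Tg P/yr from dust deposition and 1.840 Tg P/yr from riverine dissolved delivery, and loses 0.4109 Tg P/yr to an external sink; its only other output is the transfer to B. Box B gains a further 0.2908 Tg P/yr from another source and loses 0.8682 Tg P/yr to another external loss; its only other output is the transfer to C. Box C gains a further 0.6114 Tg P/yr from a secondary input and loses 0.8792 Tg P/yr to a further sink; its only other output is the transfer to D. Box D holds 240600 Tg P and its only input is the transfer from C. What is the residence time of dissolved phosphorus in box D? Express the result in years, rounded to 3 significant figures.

Box A: F(A→B) = (0.4031 + 1.840) − 0.4109 = 1.8322 Tg P/yr.
Box B: F(B→C) = (1.8322 + 0.2908) − 0.8682 = 1.2548 Tg P/yr.
Box C: F(C→D) = (1.2548 + 0.6114) − 0.8792 = 0.98700 Tg P/yr.
Box D throughput = its input = 0.98700 Tg P/yr; τ = 240600 / 0.98700 = 243800 yr.

244000 yr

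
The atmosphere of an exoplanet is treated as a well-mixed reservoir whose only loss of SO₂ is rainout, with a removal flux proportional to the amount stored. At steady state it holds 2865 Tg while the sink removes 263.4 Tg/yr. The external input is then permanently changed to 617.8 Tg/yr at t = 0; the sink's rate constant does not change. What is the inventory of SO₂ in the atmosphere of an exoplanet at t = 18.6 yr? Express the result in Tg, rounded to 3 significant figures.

6020 Tg

τ = M₀/F₀ = 2865/263.4 = 10.88 yr; rate constant k = 1/τ.
New steady state M_∞ = F₁/k = F₁·τ = 617.8 × 10.88 = 6719.8 Tg.
M(t) = M_∞ + (M₀ − M_∞)·e^(−t/τ); t/τ = 18.6/10.88 = 1.710, so e^(−t/τ) = 0.1809.
M(t) = 6719.8 − 3855 × 0.1809 = 6022.6 Tg.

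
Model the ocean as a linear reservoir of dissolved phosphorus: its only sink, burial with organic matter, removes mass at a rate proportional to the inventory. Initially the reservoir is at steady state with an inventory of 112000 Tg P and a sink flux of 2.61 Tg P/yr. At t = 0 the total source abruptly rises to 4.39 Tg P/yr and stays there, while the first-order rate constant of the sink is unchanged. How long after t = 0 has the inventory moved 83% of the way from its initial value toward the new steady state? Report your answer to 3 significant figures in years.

76000 yr

τ = M₀/F₀ = 112000/2.61 = 42910 yr.
The remaining gap fraction is e^(−t/τ); 83% covered ⇒ e^(−t/τ) = 0.170.
t = −τ ln(0.170) = 42910 × 1.772 = 76040 yr.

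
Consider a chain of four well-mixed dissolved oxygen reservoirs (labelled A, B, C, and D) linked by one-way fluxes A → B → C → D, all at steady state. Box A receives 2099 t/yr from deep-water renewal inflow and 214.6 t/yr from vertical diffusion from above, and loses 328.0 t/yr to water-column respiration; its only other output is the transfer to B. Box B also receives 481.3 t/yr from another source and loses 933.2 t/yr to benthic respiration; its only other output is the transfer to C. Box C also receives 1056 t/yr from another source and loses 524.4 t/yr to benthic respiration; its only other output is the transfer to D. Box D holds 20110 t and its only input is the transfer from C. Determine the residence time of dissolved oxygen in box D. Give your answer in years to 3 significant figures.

9.74 yr

Box A: F(A→B) = (2099 + 214.6) − 328.0 = 1985.6 t/yr.
Box B: F(B→C) = (1985.6 + 481.3) − 933.2 = 1533.7 t/yr.
Box C: F(C→D) = (1533.7 + 1056) − 524.4 = 2065.3 t/yr.
Box D throughput = its input = 2065.3 t/yr; τ = 20110 / 2065.3 = 9.737 yr.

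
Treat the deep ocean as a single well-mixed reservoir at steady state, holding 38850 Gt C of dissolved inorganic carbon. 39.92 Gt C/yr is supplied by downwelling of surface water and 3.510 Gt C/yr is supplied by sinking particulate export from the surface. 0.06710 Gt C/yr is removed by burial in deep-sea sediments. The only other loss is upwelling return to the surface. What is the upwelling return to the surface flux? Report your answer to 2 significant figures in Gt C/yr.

43 Gt C/yr

At steady state ΣF_in = ΣF_out.
ΣF_in = 39.92 + 3.510 = 43.430 Gt C/yr.
Upwelling return to the surface flux = ΣF_in − (0.06710) = 43.430 − 0.06710 = 43.36 Gt C/yr.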